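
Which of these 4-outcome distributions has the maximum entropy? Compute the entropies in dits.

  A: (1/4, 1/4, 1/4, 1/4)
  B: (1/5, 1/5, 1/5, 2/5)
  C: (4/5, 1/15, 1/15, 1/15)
A

For a discrete distribution over n outcomes, entropy is maximized by the uniform distribution.

Computing entropies:
H(A) = 0.6021 dits
H(B) = 0.5786 dits
H(C) = 0.3127 dits

The uniform distribution (where all probabilities equal 1/4) achieves the maximum entropy of log_10(4) = 0.6021 dits.

Distribution A has the highest entropy.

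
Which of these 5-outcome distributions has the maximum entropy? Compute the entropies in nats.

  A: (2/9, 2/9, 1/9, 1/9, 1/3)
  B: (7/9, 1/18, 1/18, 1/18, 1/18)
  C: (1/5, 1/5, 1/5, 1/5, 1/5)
C

For a discrete distribution over n outcomes, entropy is maximized by the uniform distribution.

Computing entropies:
H(A) = 1.5230 nats
H(B) = 0.8378 nats
H(C) = 1.6094 nats

The uniform distribution (where all probabilities equal 1/5) achieves the maximum entropy of log_e(5) = 1.6094 nats.

Distribution C has the highest entropy.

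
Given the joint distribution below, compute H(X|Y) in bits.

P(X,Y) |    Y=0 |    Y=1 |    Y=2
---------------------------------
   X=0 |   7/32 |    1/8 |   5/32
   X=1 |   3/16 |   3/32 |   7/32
0.9875 bits

Using the chain rule: H(X|Y) = H(X,Y) - H(Y)

First, compute H(X,Y) = 2.5257 bits

Marginal P(Y) = (13/32, 7/32, 3/8)
H(Y) = 1.5382 bits

H(X|Y) = H(X,Y) - H(Y) = 2.5257 - 1.5382 = 0.9875 bits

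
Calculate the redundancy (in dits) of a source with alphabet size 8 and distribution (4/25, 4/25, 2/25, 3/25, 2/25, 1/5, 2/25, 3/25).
0.0244 dits

Redundancy measures how far a source is from maximum entropy:
R = H_max - H(X)

Maximum entropy for 8 symbols: H_max = log_10(8) = 0.9031 dits
Actual entropy: H(X) = 0.8787 dits
Redundancy: R = 0.9031 - 0.8787 = 0.0244 dits

This redundancy represents potential for compression: the source could be compressed by 0.0244 dits per symbol.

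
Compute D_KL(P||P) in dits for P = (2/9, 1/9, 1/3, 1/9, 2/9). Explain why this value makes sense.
0.0000 dits

KL divergence satisfies the Gibbs inequality: D_KL(P||Q) ≥ 0 for all distributions P, Q.

D_KL(P||Q) = Σ p(x) log(p(x)/q(x))
Each term is p(x) × log_10(p(x)/p(x)) = p(x) × log_10(1) = 0, so the sum is 0.
D_KL(P||Q) = 0.0000 dits

When P = Q, the KL divergence is exactly 0, as there is no 'divergence' between identical distributions.

This non-negativity is a fundamental property: relative entropy cannot be negative because it measures how different Q is from P.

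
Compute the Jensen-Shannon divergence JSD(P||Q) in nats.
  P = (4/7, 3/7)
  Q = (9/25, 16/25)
0.0226 nats

Jensen-Shannon divergence is:
JSD(P||Q) = 0.5 × D_KL(P||M) + 0.5 × D_KL(Q||M)
where M = 0.5 × (P + Q) is the mixture distribution.

M = 0.5 × (4/7, 3/7) + 0.5 × (9/25, 16/25) = (0.465714, 0.534286)

D_KL(P||M) = 0.0224 nats
D_KL(Q||M) = 0.0229 nats

JSD(P||Q) = 0.5 × 0.0224 + 0.5 × 0.0229 = 0.0226 nats

Unlike KL divergence, JSD is symmetric and bounded: 0 ≤ JSD ≤ log(2).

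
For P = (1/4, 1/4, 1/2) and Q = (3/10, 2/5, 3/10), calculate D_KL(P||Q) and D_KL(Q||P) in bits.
D_KL(P||Q) = 0.1332, D_KL(Q||P) = 0.1290

KL divergence is not symmetric: D_KL(P||Q) ≠ D_KL(Q||P) in general.

D_KL(P||Q) = 0.1332 bits
D_KL(Q||P) = 0.1290 bits

No, they are not equal!

This asymmetry is why KL divergence is not a true distance metric.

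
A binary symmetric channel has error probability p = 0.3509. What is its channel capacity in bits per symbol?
0.0651 bits

For a binary symmetric channel (BSC) with error probability p:
Capacity C = 1 - H(p) bits per symbol

where H(p) = -p log₂(p) - (1-p) log₂(1-p) is the binary entropy function.

H(0.3509) = 0.9349 bits
C = 1 - 0.9349 = 0.0651 bits per symbol

This means we can reliably transmit up to 0.0651 bits of information per channel use.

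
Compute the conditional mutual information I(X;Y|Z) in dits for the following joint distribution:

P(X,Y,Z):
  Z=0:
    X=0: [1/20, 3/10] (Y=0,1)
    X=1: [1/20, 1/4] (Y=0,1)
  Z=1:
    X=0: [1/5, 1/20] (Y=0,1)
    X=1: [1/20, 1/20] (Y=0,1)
0.0067 dits

Conditional mutual information: I(X;Y|Z) = H(X|Z) + H(Y|Z) - H(X,Y|Z)

H(Z) = 0.2812
H(X,Z) = 0.5670 → H(X|Z) = 0.2858
H(Y,Z) = 0.4933 → H(Y|Z) = 0.2121
H(X,Y,Z) = 0.7724 → H(X,Y|Z) = 0.4912

I(X;Y|Z) = 0.2858 + 0.2121 - 0.4912 = 0.0067 dits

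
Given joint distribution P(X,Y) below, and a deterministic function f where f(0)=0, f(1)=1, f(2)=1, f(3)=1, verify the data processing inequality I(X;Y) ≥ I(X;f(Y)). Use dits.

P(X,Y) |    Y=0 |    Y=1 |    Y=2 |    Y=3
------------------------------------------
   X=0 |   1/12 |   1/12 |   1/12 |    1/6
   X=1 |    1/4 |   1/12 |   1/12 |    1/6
I(X;Y) = 0.0129, I(X;f(Y)) = 0.0129, inequality holds: 0.0129 ≥ 0.0129

Data Processing Inequality: For any Markov chain X → Y → Z, we have I(X;Y) ≥ I(X;Z).

Here Z = f(Y) is a deterministic function of Y, forming X → Y → Z.

Original I(X;Y) = 0.0129 dits

After applying f:
P(X,Z) where Z=f(Y):
- P(X,Z=0) = P(X,Y=0)
- P(X,Z=1) = P(X,Y=1) + P(X,Y=2) + P(X,Y=3)

I(X;Z) = I(X;f(Y)) = 0.0129 dits

Verification: 0.0129 ≥ 0.0129 ✓

Information cannot be created by processing; the function f can only lose information about X.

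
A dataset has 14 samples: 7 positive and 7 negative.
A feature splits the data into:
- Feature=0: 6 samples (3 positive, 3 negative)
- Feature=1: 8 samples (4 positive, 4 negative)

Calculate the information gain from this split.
0.0000 bits

Information Gain = H(Y) - H(Y|Feature)

Before split:
P(positive) = 7/14 = 0.5000
H(Y) = 1.0000 bits

After split:
Feature=0: H = 1.0000 bits (weight = 6/14)
Feature=1: H = 1.0000 bits (weight = 8/14)
H(Y|Feature) = (6/14)×1.0000 + (8/14)×1.0000 = 1.0000 bits

Information Gain = 1.0000 - 1.0000 = 0.0000 bits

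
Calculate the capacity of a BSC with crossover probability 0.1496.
0.3912 bits

For a binary symmetric channel (BSC) with error probability p:
Capacity C = 1 - H(p) bits per symbol

where H(p) = -p log₂(p) - (1-p) log₂(1-p) is the binary entropy function.

H(0.1496) = 0.6088 bits
C = 1 - 0.6088 = 0.3912 bits per symbol

This means we can reliably transmit up to 0.3912 bits of information per channel use.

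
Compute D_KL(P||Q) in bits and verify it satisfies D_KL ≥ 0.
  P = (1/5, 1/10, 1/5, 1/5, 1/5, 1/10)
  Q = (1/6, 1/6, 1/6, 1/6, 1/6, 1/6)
0.0630 bits

KL divergence satisfies the Gibbs inequality: D_KL(P||Q) ≥ 0 for all distributions P, Q.

D_KL(P||Q) = Σ p(x) log(p(x)/q(x))
Term by term:
  x=0: 1/5 × log_2[(1/5)/(1/6)] = 0.0526
  x=1: 1/10 × log_2[(1/10)/(1/6)] = -0.0737
  x=2: 1/5 × log_2[(1/5)/(1/6)] = 0.0526
  x=3: 1/5 × log_2[(1/5)/(1/6)] = 0.0526
  x=4: 1/5 × log_2[(1/5)/(1/6)] = 0.0526
  x=5: 1/10 × log_2[(1/10)/(1/6)] = -0.0737
D_KL(P||Q) = 0.0630 bits

D_KL(P||Q) = 0.0630 ≥ 0 ✓

This non-negativity is a fundamental property: relative entropy cannot be negative because it measures how different Q is from P.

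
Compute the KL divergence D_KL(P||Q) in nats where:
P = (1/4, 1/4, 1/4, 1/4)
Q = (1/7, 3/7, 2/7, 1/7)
0.1117 nats

KL divergence: D_KL(P||Q) = Σ p(x) log(p(x)/q(x))

Computing term by term:
  x=0: 1/4 × log_e[(1/4)/(1/7)] = 1/4 × 0.5596 = 0.1399
  x=1: 1/4 × log_e[(1/4)/(3/7)] = 1/4 × -0.5390 = -0.1347
  x=2: 1/4 × log_e[(1/4)/(2/7)] = 1/4 × -0.1335 = -0.0334
  x=3: 1/4 × log_e[(1/4)/(1/7)] = 1/4 × 0.5596 = 0.1399

D_KL(P||Q) = 0.1117 nats

Note: KL divergence is always non-negative and equals 0 iff P = Q.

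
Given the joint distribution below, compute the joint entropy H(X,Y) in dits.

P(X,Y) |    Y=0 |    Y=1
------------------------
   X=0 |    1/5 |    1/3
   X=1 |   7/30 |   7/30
0.5938 dits

Joint entropy is H(X,Y) = -Σ_{x,y} p(x,y) log p(x,y).

Summing over all non-zero entries:
H(X,Y) = -[1/5·log_10(1/5) + 1/3·log_10(1/3) + 7/30·log_10(7/30) + 7/30·log_10(7/30)]
H(X,Y) = 0.5938 dits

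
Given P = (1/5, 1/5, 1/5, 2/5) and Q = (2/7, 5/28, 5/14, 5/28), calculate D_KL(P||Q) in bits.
0.2279 bits

KL divergence: D_KL(P||Q) = Σ p(x) log(p(x)/q(x))

Computing term by term:
  x=0: 1/5 × log_2[(1/5)/(2/7)] = 1/5 × -0.5146 = -0.1029
  x=1: 1/5 × log_2[(1/5)/(5/28)] = 1/5 × 0.1635 = 0.0327
  x=2: 1/5 × log_2[(1/5)/(5/14)] = 1/5 × -0.8365 = -0.1673
  x=3: 2/5 × log_2[(2/5)/(5/28)] = 2/5 × 1.1635 = 0.4654

D_KL(P||Q) = 0.2279 bits

Note: KL divergence is always non-negative and equals 0 iff P = Q.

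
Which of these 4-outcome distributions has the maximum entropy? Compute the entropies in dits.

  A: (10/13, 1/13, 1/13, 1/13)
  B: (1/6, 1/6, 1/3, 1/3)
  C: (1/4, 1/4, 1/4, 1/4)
C

For a discrete distribution over n outcomes, entropy is maximized by the uniform distribution.

Computing entropies:
H(A) = 0.3447 dits
H(B) = 0.5775 dits
H(C) = 0.6021 dits

The uniform distribution (where all probabilities equal 1/4) achieves the maximum entropy of log_10(4) = 0.6021 dits.

Distribution C has the highest entropy.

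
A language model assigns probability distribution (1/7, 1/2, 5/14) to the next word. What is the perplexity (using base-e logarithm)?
2.6974

Perplexity is e^H (or exp(H) for natural log).

First, H = -Σ p log p = 0.9923 nats
Perplexity = e^0.9923 = 2.6974

Interpretation: The model's uncertainty is equivalent to choosing uniformly among 2.7 options.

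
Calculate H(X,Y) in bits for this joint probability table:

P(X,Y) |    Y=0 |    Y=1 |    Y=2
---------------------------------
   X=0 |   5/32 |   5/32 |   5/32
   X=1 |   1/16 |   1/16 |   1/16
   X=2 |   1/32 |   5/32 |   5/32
2.9985 bits

Joint entropy is H(X,Y) = -Σ_{x,y} p(x,y) log p(x,y).

Summing over all non-zero entries:
H(X,Y) = -[5/32·log_2(5/32) + 5/32·log_2(5/32) + 5/32·log_2(5/32) + 1/16·log_2(1/16) + 1/16·log_2(1/16) + 1/16·log_2(1/16) + 1/32·log_2(1/32) + 5/32·log_2(5/32) + 5/32·log_2(5/32)]
H(X,Y) = 2.9985 bits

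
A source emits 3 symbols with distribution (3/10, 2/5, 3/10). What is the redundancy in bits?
0.0140 bits

Redundancy measures how far a source is from maximum entropy:
R = H_max - H(X)

Maximum entropy for 3 symbols: H_max = log_2(3) = 1.5850 bits
Actual entropy: H(X) = 1.5710 bits
Redundancy: R = 1.5850 - 1.5710 = 0.0140 bits

This redundancy represents potential for compression: the source could be compressed by 0.0140 bits per symbol.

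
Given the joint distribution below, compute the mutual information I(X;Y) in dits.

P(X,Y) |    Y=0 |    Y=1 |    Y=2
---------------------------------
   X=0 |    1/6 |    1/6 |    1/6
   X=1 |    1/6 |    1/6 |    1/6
0.0000 dits

Mutual information: I(X;Y) = H(X) + H(Y) - H(X,Y)

Marginals:
P(X) = (1/2, 1/2), H(X) = 0.3010 dits
P(Y) = (1/3, 1/3, 1/3), H(Y) = 0.4771 dits

Joint entropy: H(X,Y) = 0.7782 dits

I(X;Y) = 0.3010 + 0.4771 - 0.7782 = 0.0000 dits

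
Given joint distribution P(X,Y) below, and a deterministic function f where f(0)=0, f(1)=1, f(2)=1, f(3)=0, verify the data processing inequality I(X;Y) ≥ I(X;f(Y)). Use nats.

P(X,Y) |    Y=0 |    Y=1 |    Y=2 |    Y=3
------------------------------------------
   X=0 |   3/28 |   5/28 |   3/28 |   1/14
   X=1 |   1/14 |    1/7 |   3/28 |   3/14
I(X;Y) = 0.0404, I(X;f(Y)) = 0.0111, inequality holds: 0.0404 ≥ 0.0111

Data Processing Inequality: For any Markov chain X → Y → Z, we have I(X;Y) ≥ I(X;Z).

Here Z = f(Y) is a deterministic function of Y, forming X → Y → Z.

Original I(X;Y) = 0.0404 nats

After applying f:
P(X,Z) where Z=f(Y):
- P(X,Z=0) = P(X,Y=0) + P(X,Y=3)
- P(X,Z=1) = P(X,Y=1) + P(X,Y=2)

I(X;Z) = I(X;f(Y)) = 0.0111 nats

Verification: 0.0404 ≥ 0.0111 ✓

Information cannot be created by processing; the function f can only lose information about X.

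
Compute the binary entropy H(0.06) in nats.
0.2270 nats

The binary entropy function is:
H(p) = -p log(p) - (1-p) log(1-p)

H(0.06) = -0.06 × log_e(0.06) - 0.94 × log_e(0.94)
H(0.06) = 0.2270 nats

Note: Binary entropy is maximized at p=0.5 (H=1 bit) and minimized at p=0 or p=1 (H=0).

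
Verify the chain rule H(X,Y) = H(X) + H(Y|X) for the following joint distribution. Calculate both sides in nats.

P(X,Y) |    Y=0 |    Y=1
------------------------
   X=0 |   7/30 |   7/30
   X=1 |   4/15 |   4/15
H(X,Y) = 1.3841, H(X) = 0.6909, H(Y|X) = 0.6931 (all in nats)

Chain rule: H(X,Y) = H(X) + H(Y|X)

Left side — joint entropy directly:
H(X,Y) = -Σ p(x,y) log p(x,y) = 1.3841 nats

Right side — compute H(Y|X) from the conditional distributions:
P(X) = (7/15, 8/15), so H(X) = 0.6909 nats
H(Y|X) = Σ_x P(X=x) · H(Y|X=x):
  P(Y|X=0) = (1/2, 1/2), H(Y|X=0) = 0.6931, weight P(X=0) = 7/15
  P(Y|X=1) = (1/2, 1/2), H(Y|X=1) = 0.6931, weight P(X=1) = 8/15
H(Y|X) = 0.6931 nats

H(X) + H(Y|X) = 0.6909 + 0.6931 = 1.3841 nats

Both sides equal 1.3841 nats. ✓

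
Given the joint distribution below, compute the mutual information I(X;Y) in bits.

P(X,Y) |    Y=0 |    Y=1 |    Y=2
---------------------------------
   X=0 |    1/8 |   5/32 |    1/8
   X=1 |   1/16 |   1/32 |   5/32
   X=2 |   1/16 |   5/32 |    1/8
0.0784 bits

Mutual information: I(X;Y) = H(X) + H(Y) - H(X,Y)

Marginals:
P(X) = (13/32, 1/4, 11/32), H(X) = 1.5575 bits
P(Y) = (1/4, 11/32, 13/32), H(Y) = 1.5575 bits

Joint entropy: H(X,Y) = 3.0366 bits

I(X;Y) = 1.5575 + 1.5575 - 3.0366 = 0.0784 bits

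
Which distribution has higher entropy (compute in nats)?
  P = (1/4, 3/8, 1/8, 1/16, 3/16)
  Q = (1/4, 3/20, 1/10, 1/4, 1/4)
Q

Computing entropies in nats:
H(P) = 1.4615
H(Q) = 1.5545

Distribution Q has higher entropy.

Intuition: The distribution closer to uniform (more spread out) has higher entropy.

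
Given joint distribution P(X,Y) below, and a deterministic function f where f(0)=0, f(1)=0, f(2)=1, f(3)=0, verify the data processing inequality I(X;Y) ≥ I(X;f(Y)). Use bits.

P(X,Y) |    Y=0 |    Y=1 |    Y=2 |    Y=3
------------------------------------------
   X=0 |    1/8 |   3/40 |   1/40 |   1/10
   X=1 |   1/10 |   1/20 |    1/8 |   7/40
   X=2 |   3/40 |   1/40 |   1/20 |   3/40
I(X;Y) = 0.0622, I(X;f(Y)) = 0.0392, inequality holds: 0.0622 ≥ 0.0392

Data Processing Inequality: For any Markov chain X → Y → Z, we have I(X;Y) ≥ I(X;Z).

Here Z = f(Y) is a deterministic function of Y, forming X → Y → Z.

Original I(X;Y) = 0.0622 bits

After applying f:
P(X,Z) where Z=f(Y):
- P(X,Z=0) = P(X,Y=0) + P(X,Y=1) + P(X,Y=3)
- P(X,Z=1) = P(X,Y=2)

I(X;Z) = I(X;f(Y)) = 0.0392 bits

Verification: 0.0622 ≥ 0.0392 ✓

Information cannot be created by processing; the function f can only lose information about X.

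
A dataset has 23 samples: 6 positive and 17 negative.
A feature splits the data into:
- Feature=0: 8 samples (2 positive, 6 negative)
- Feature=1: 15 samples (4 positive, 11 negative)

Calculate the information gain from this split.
0.0002 bits

Information Gain = H(Y) - H(Y|Feature)

Before split:
P(positive) = 6/23 = 0.2609
H(Y) = 0.8281 bits

After split:
Feature=0: H = 0.8113 bits (weight = 8/23)
Feature=1: H = 0.8366 bits (weight = 15/23)
H(Y|Feature) = (8/23)×0.8113 + (15/23)×0.8366 = 0.8278 bits

Information Gain = 0.8281 - 0.8278 = 0.0002 bits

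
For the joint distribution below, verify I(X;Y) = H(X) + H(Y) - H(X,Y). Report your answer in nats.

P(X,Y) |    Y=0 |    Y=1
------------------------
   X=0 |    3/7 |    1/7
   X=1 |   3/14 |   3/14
I(X;Y) = 0.0334 nats

Mutual information has multiple equivalent forms:
- I(X;Y) = H(X) - H(X|Y)
- I(X;Y) = H(Y) - H(Y|X)
- I(X;Y) = H(X) + H(Y) - H(X,Y)

Computing all quantities:
H(X) = 0.6829, H(Y) = 0.6518, H(X,Y) = 1.3013
H(X|Y) = 0.6495, H(Y|X) = 0.6184

Verification:
H(X) - H(X|Y) = 0.6829 - 0.6495 = 0.0334
H(Y) - H(Y|X) = 0.6518 - 0.6184 = 0.0334
H(X) + H(Y) - H(X,Y) = 0.6829 + 0.6518 - 1.3013 = 0.0334

All forms give I(X;Y) = 0.0334 nats. ✓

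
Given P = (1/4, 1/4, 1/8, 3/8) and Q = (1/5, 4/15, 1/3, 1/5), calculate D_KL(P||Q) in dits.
0.0663 dits

KL divergence: D_KL(P||Q) = Σ p(x) log(p(x)/q(x))

Computing term by term:
  x=0: 1/4 × log_10[(1/4)/(1/5)] = 1/4 × 0.0969 = 0.0242
  x=1: 1/4 × log_10[(1/4)/(4/15)] = 1/4 × -0.0280 = -0.0070
  x=2: 1/8 × log_10[(1/8)/(1/3)] = 1/8 × -0.4260 = -0.0532
  x=3: 3/8 × log_10[(3/8)/(1/5)] = 3/8 × 0.2730 = 0.1024

D_KL(P||Q) = 0.0663 dits

Note: KL divergence is always non-negative and equals 0 iff P = Q.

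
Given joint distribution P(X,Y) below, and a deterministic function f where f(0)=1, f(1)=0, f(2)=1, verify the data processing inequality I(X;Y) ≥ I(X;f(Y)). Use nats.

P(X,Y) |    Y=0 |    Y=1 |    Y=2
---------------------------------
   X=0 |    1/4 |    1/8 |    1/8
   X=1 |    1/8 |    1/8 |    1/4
I(X;Y) = 0.0425, I(X;f(Y)) = 0.0000, inequality holds: 0.0425 ≥ 0.0000

Data Processing Inequality: For any Markov chain X → Y → Z, we have I(X;Y) ≥ I(X;Z).

Here Z = f(Y) is a deterministic function of Y, forming X → Y → Z.

Original I(X;Y) = 0.0425 nats

After applying f:
P(X,Z) where Z=f(Y):
- P(X,Z=0) = P(X,Y=1)
- P(X,Z=1) = P(X,Y=0) + P(X,Y=2)

I(X;Z) = I(X;f(Y)) = 0.0000 nats

Verification: 0.0425 ≥ 0.0000 ✓

Information cannot be created by processing; the function f can only lose information about X.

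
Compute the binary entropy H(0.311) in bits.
0.8943 bits

The binary entropy function is:
H(p) = -p log(p) - (1-p) log(1-p)

H(0.311) = -0.311 × log_2(0.311) - 0.689 × log_2(0.689)
H(0.311) = 0.8943 bits

Note: Binary entropy is maximized at p=0.5 (H=1 bit) and minimized at p=0 or p=1 (H=0).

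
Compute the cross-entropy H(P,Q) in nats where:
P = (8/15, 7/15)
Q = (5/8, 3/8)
0.7084 nats

Cross-entropy: H(P,Q) = -Σ p(x) log q(x)

Alternatively: H(P,Q) = H(P) + D_KL(P||Q)
H(P) = 0.6909 nats
D_KL(P||Q) = 0.0175 nats

H(P,Q) = 0.6909 + 0.0175 = 0.7084 nats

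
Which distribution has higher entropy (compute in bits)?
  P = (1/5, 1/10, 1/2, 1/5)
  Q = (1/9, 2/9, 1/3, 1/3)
Q

Computing entropies in bits:
H(P) = 1.7610
H(Q) = 1.8911

Distribution Q has higher entropy.

Intuition: The distribution closer to uniform (more spread out) has higher entropy.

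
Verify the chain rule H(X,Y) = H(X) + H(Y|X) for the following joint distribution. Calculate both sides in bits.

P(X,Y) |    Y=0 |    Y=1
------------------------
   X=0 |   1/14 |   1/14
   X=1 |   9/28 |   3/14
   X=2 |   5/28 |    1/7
H(X,Y) = 2.3913, H(X) = 1.4098, H(Y|X) = 0.9816 (all in bits)

Chain rule: H(X,Y) = H(X) + H(Y|X)

Left side — joint entropy directly:
H(X,Y) = -Σ p(x,y) log p(x,y) = 2.3913 bits

Right side — compute H(Y|X) from the conditional distributions:
P(X) = (1/7, 15/28, 9/28), so H(X) = 1.4098 bits
H(Y|X) = Σ_x P(X=x) · H(Y|X=x):
  P(Y|X=0) = (1/2, 1/2), H(Y|X=0) = 1.0000, weight P(X=0) = 1/7
  P(Y|X=1) = (3/5, 2/5), H(Y|X=1) = 0.9710, weight P(X=1) = 15/28
  P(Y|X=2) = (5/9, 4/9), H(Y|X=2) = 0.9911, weight P(X=2) = 9/28
H(Y|X) = 0.9816 bits

H(X) + H(Y|X) = 1.4098 + 0.9816 = 2.3913 bits

Both sides equal 2.3913 bits. ✓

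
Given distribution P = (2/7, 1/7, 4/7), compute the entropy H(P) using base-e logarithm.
0.9557 nats

Shannon entropy is H(X) = -Σ p(x) log p(x).

For P = (2/7, 1/7, 4/7):
H = -2/7 × log_e(2/7) -1/7 × log_e(1/7) -4/7 × log_e(4/7)
H = 0.9557 nats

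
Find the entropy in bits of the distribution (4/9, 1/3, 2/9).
1.5305 bits

Shannon entropy is H(X) = -Σ p(x) log p(x).

For P = (4/9, 1/3, 2/9):
H = -4/9 × log_2(4/9) -1/3 × log_2(1/3) -2/9 × log_2(2/9)
H = 1.5305 bits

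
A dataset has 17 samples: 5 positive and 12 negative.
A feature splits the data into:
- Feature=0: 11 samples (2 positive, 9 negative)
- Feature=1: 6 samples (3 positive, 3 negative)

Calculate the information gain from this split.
0.0784 bits

Information Gain = H(Y) - H(Y|Feature)

Before split:
P(positive) = 5/17 = 0.2941
H(Y) = 0.8740 bits

After split:
Feature=0: H = 0.6840 bits (weight = 11/17)
Feature=1: H = 1.0000 bits (weight = 6/17)
H(Y|Feature) = (11/17)×0.6840 + (6/17)×1.0000 = 0.7956 bits

Information Gain = 0.8740 - 0.7956 = 0.0784 bits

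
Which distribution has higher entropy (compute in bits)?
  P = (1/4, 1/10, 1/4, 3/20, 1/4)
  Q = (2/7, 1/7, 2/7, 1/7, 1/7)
P

Computing entropies in bits:
H(P) = 2.2427
H(Q) = 2.2359

Distribution P has higher entropy.

Intuition: The distribution closer to uniform (more spread out) has higher entropy.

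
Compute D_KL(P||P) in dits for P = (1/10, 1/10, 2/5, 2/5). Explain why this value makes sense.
0.0000 dits

KL divergence satisfies the Gibbs inequality: D_KL(P||Q) ≥ 0 for all distributions P, Q.

D_KL(P||Q) = Σ p(x) log(p(x)/q(x))
Each term is p(x) × log_10(p(x)/p(x)) = p(x) × log_10(1) = 0, so the sum is 0.
D_KL(P||Q) = 0.0000 dits

When P = Q, the KL divergence is exactly 0, as there is no 'divergence' between identical distributions.

This non-negativity is a fundamental property: relative entropy cannot be negative because it measures how different Q is from P.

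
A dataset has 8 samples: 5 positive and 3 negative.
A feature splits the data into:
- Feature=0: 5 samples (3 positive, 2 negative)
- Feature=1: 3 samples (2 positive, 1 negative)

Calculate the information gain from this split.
0.0032 bits

Information Gain = H(Y) - H(Y|Feature)

Before split:
P(positive) = 5/8 = 0.6250
H(Y) = 0.9544 bits

After split:
Feature=0: H = 0.9710 bits (weight = 5/8)
Feature=1: H = 0.9183 bits (weight = 3/8)
H(Y|Feature) = (5/8)×0.9710 + (3/8)×0.9183 = 0.9512 bits

Information Gain = 0.9544 - 0.9512 = 0.0032 bits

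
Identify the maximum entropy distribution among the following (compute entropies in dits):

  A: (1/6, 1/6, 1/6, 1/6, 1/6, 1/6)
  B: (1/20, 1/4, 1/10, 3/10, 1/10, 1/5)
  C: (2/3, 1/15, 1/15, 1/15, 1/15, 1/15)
A

For a discrete distribution over n outcomes, entropy is maximized by the uniform distribution.

Computing entropies:
H(A) = 0.7782 dits
H(B) = 0.7122 dits
H(C) = 0.5094 dits

The uniform distribution (where all probabilities equal 1/6) achieves the maximum entropy of log_10(6) = 0.7782 dits.

Distribution A has the highest entropy.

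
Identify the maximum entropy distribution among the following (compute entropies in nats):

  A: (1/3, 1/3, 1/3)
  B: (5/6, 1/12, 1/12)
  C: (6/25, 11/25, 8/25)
A

For a discrete distribution over n outcomes, entropy is maximized by the uniform distribution.

Computing entropies:
H(A) = 1.0986 nats
H(B) = 0.5661 nats
H(C) = 1.0684 nats

The uniform distribution (where all probabilities equal 1/3) achieves the maximum entropy of log_e(3) = 1.0986 nats.

Distribution A has the highest entropy.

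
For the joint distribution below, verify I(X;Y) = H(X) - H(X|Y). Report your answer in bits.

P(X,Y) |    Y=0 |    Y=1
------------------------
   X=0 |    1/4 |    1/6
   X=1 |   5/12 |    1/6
I(X;Y) = 0.0102 bits

Mutual information has multiple equivalent forms:
- I(X;Y) = H(X) - H(X|Y)
- I(X;Y) = H(Y) - H(Y|X)
- I(X;Y) = H(X) + H(Y) - H(X,Y)

Computing all quantities:
H(X) = 0.9799, H(Y) = 0.9183, H(X,Y) = 1.8879
H(X|Y) = 0.9696, H(Y|X) = 0.9080

Verification:
H(X) - H(X|Y) = 0.9799 - 0.9696 = 0.0102
H(Y) - H(Y|X) = 0.9183 - 0.9080 = 0.0102
H(X) + H(Y) - H(X,Y) = 0.9799 + 0.9183 - 1.8879 = 0.0102

All forms give I(X;Y) = 0.0102 bits. ✓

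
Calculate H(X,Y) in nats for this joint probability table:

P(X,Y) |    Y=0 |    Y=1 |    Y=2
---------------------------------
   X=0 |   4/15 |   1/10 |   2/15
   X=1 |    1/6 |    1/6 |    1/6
1.7473 nats

Joint entropy is H(X,Y) = -Σ_{x,y} p(x,y) log p(x,y).

Summing over all non-zero entries:
H(X,Y) = -[4/15·log_e(4/15) + 1/10·log_e(1/10) + 2/15·log_e(2/15) + 1/6·log_e(1/6) + 1/6·log_e(1/6) + 1/6·log_e(1/6)]
H(X,Y) = 1.7473 nats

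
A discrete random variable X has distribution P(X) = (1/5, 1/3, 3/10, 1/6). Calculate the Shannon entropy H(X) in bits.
1.9446 bits

Shannon entropy is H(X) = -Σ p(x) log p(x).

For P = (1/5, 1/3, 3/10, 1/6):
H = -1/5 × log_2(1/5) -1/3 × log_2(1/3) -3/10 × log_2(3/10) -1/6 × log_2(1/6)
H = 1.9446 bits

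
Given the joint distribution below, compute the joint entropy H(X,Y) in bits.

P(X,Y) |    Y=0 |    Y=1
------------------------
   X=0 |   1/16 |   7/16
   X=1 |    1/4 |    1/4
1.7718 bits

Joint entropy is H(X,Y) = -Σ_{x,y} p(x,y) log p(x,y).

Summing over all non-zero entries:
H(X,Y) = -[1/16·log_2(1/16) + 7/16·log_2(7/16) + 1/4·log_2(1/4) + 1/4·log_2(1/4)]
H(X,Y) = 1.7718 bits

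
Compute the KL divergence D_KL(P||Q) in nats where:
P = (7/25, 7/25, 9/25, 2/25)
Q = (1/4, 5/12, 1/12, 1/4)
0.3561 nats

KL divergence: D_KL(P||Q) = Σ p(x) log(p(x)/q(x))

Computing term by term:
  x=0: 7/25 × log_e[(7/25)/(1/4)] = 7/25 × 0.1133 = 0.0317
  x=1: 7/25 × log_e[(7/25)/(5/12)] = 7/25 × -0.3975 = -0.1113
  x=2: 9/25 × log_e[(9/25)/(1/12)] = 9/25 × 1.4633 = 0.5268
  x=3: 2/25 × log_e[(2/25)/(1/4)] = 2/25 × -1.1394 = -0.0912

D_KL(P||Q) = 0.3561 nats

Note: KL divergence is always non-negative and equals 0 iff P = Q.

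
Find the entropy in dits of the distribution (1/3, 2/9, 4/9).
0.4607 dits

Shannon entropy is H(X) = -Σ p(x) log p(x).

For P = (1/3, 2/9, 4/9):
H = -1/3 × log_10(1/3) -2/9 × log_10(2/9) -4/9 × log_10(4/9)
H = 0.4607 dits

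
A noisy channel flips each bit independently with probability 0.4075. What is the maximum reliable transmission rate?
0.0248 bits

For a binary symmetric channel (BSC) with error probability p:
Capacity C = 1 - H(p) bits per symbol

where H(p) = -p log₂(p) - (1-p) log₂(1-p) is the binary entropy function.

H(0.4075) = 0.9752 bits
C = 1 - 0.9752 = 0.0248 bits per symbol

This means we can reliably transmit up to 0.0248 bits of information per channel use.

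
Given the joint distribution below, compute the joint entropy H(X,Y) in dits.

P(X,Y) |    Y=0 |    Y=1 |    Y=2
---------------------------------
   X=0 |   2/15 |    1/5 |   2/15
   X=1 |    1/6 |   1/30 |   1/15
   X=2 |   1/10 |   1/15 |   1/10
0.9089 dits

Joint entropy is H(X,Y) = -Σ_{x,y} p(x,y) log p(x,y).

Summing over all non-zero entries:
H(X,Y) = -[2/15·log_10(2/15) + 1/5·log_10(1/5) + 2/15·log_10(2/15) + 1/6·log_10(1/6) + 1/30·log_10(1/30) + 1/15·log_10(1/15) + 1/10·log_10(1/10) + 1/15·log_10(1/15) + 1/10·log_10(1/10)]
H(X,Y) = 0.9089 dits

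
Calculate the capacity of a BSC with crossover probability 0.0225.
0.8447 bits

For a binary symmetric channel (BSC) with error probability p:
Capacity C = 1 - H(p) bits per symbol

where H(p) = -p log₂(p) - (1-p) log₂(1-p) is the binary entropy function.

H(0.0225) = 0.1553 bits
C = 1 - 0.1553 = 0.8447 bits per symbol

This means we can reliably transmit up to 0.8447 bits of information per channel use.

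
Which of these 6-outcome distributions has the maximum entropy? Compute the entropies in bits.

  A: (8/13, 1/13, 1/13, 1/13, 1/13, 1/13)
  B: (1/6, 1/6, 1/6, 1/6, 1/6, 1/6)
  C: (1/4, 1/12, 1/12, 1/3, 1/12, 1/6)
B

For a discrete distribution over n outcomes, entropy is maximized by the uniform distribution.

Computing entropies:
H(A) = 1.8543 bits
H(B) = 2.5850 bits
H(C) = 2.3554 bits

The uniform distribution (where all probabilities equal 1/6) achieves the maximum entropy of log_2(6) = 2.5850 bits.

Distribution B has the highest entropy.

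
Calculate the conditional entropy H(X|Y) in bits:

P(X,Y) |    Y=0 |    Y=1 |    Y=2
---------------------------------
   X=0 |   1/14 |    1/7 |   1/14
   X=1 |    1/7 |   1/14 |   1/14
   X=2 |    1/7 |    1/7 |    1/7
1.5157 bits

Using the chain rule: H(X|Y) = H(X,Y) - H(Y)

First, compute H(X,Y) = 3.0931 bits

Marginal P(Y) = (5/14, 5/14, 2/7)
H(Y) = 1.5774 bits

H(X|Y) = H(X,Y) - H(Y) = 3.0931 - 1.5774 = 1.5157 bits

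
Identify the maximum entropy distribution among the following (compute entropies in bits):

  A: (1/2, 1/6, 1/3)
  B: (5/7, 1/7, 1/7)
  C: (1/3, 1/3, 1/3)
C

For a discrete distribution over n outcomes, entropy is maximized by the uniform distribution.

Computing entropies:
H(A) = 1.4591 bits
H(B) = 1.1488 bits
H(C) = 1.5850 bits

The uniform distribution (where all probabilities equal 1/3) achieves the maximum entropy of log_2(3) = 1.5850 bits.

Distribution C has the highest entropy.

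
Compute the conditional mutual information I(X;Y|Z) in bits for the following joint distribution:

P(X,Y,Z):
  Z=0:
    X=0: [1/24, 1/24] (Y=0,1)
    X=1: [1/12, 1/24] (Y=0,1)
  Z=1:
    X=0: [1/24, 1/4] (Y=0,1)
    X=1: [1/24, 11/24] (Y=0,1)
0.0090 bits

Conditional mutual information: I(X;Y|Z) = H(X|Z) + H(Y|Z) - H(X,Y|Z)

H(Z) = 0.7383
H(X,Z) = 1.6922 → H(X|Z) = 0.9539
H(Y,Z) = 1.3249 → H(Y|Z) = 0.5866
H(X,Y,Z) = 2.2698 → H(X,Y|Z) = 1.5315

I(X;Y|Z) = 0.9539 + 0.5866 - 1.5315 = 0.0090 bits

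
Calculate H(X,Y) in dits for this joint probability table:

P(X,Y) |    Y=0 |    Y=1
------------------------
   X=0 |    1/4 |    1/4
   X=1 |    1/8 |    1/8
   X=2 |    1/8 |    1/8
0.7526 dits

Joint entropy is H(X,Y) = -Σ_{x,y} p(x,y) log p(x,y).

Summing over all non-zero entries:
H(X,Y) = -[1/4·log_10(1/4) + 1/4·log_10(1/4) + 1/8·log_10(1/8) + 1/8·log_10(1/8) + 1/8·log_10(1/8) + 1/8·log_10(1/8)]
H(X,Y) = 0.7526 dits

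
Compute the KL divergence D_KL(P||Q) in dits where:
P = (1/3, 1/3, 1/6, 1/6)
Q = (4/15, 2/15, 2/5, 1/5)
0.0884 dits

KL divergence: D_KL(P||Q) = Σ p(x) log(p(x)/q(x))

Computing term by term:
  x=0: 1/3 × log_10[(1/3)/(4/15)] = 1/3 × 0.0969 = 0.0323
  x=1: 1/3 × log_10[(1/3)/(2/15)] = 1/3 × 0.3979 = 0.1326
  x=2: 1/6 × log_10[(1/6)/(2/5)] = 1/6 × -0.3802 = -0.0634
  x=3: 1/6 × log_10[(1/6)/(1/5)] = 1/6 × -0.0792 = -0.0132

D_KL(P||Q) = 0.0884 dits

Note: KL divergence is always non-negative and equals 0 iff P = Q.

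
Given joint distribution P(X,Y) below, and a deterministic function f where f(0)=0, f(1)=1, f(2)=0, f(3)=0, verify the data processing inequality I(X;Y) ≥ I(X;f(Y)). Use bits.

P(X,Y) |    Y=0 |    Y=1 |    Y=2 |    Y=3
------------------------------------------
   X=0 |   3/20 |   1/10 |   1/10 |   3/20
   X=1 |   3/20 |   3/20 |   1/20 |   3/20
I(X;Y) = 0.0195, I(X;f(Y)) = 0.0097, inequality holds: 0.0195 ≥ 0.0097

Data Processing Inequality: For any Markov chain X → Y → Z, we have I(X;Y) ≥ I(X;Z).

Here Z = f(Y) is a deterministic function of Y, forming X → Y → Z.

Original I(X;Y) = 0.0195 bits

After applying f:
P(X,Z) where Z=f(Y):
- P(X,Z=0) = P(X,Y=0) + P(X,Y=2) + P(X,Y=3)
- P(X,Z=1) = P(X,Y=1)

I(X;Z) = I(X;f(Y)) = 0.0097 bits

Verification: 0.0195 ≥ 0.0097 ✓

Information cannot be created by processing; the function f can only lose information about X.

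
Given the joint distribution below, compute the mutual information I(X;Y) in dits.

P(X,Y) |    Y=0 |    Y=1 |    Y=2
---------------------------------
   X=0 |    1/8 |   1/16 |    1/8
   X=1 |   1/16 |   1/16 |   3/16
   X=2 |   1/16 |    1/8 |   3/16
0.0147 dits

Mutual information: I(X;Y) = H(X) + H(Y) - H(X,Y)

Marginals:
P(X) = (5/16, 5/16, 3/8), H(X) = 0.4755 dits
P(Y) = (1/4, 1/4, 1/2), H(Y) = 0.4515 dits

Joint entropy: H(X,Y) = 0.9123 dits

I(X;Y) = 0.4755 + 0.4515 - 0.9123 = 0.0147 dits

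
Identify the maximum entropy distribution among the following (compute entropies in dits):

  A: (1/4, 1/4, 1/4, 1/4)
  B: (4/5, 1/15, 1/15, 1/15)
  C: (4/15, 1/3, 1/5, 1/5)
A

For a discrete distribution over n outcomes, entropy is maximized by the uniform distribution.

Computing entropies:
H(A) = 0.6021 dits
H(B) = 0.3127 dits
H(C) = 0.5917 dits

The uniform distribution (where all probabilities equal 1/4) achieves the maximum entropy of log_10(4) = 0.6021 dits.

Distribution A has the highest entropy.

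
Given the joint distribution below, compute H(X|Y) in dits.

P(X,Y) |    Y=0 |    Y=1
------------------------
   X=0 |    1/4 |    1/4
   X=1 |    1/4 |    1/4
0.3010 dits

Using the chain rule: H(X|Y) = H(X,Y) - H(Y)

First, compute H(X,Y) = 0.6021 dits

Marginal P(Y) = (1/2, 1/2)
H(Y) = 0.3010 dits

H(X|Y) = H(X,Y) - H(Y) = 0.6021 - 0.3010 = 0.3010 dits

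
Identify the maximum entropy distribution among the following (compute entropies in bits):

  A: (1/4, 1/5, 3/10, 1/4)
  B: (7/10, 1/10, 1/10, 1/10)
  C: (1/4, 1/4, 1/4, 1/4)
C

For a discrete distribution over n outcomes, entropy is maximized by the uniform distribution.

Computing entropies:
H(A) = 1.9855 bits
H(B) = 1.3568 bits
H(C) = 2.0000 bits

The uniform distribution (where all probabilities equal 1/4) achieves the maximum entropy of log_2(4) = 2.0000 bits.

Distribution C has the highest entropy.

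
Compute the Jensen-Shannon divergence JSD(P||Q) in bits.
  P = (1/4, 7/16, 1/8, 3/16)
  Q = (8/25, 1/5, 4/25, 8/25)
0.0500 bits

Jensen-Shannon divergence is:
JSD(P||Q) = 0.5 × D_KL(P||M) + 0.5 × D_KL(Q||M)
where M = 0.5 × (P + Q) is the mixture distribution.

M = 0.5 × (1/4, 7/16, 1/8, 3/16) + 0.5 × (8/25, 1/5, 4/25, 8/25) = (0.285, 0.31875, 0.1425, 0.25375)

D_KL(P||M) = 0.0471 bits
D_KL(Q||M) = 0.0528 bits

JSD(P||Q) = 0.5 × 0.0471 + 0.5 × 0.0528 = 0.0500 bits

Unlike KL divergence, JSD is symmetric and bounded: 0 ≤ JSD ≤ log(2).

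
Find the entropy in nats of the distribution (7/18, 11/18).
0.6682 nats

Shannon entropy is H(X) = -Σ p(x) log p(x).

For P = (7/18, 11/18):
H = -7/18 × log_e(7/18) -11/18 × log_e(11/18)
H = 0.6682 nats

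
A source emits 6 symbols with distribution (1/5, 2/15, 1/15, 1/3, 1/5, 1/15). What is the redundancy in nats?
0.1521 nats

Redundancy measures how far a source is from maximum entropy:
R = H_max - H(X)

Maximum entropy for 6 symbols: H_max = log_e(6) = 1.7918 nats
Actual entropy: H(X) = 1.6397 nats
Redundancy: R = 1.7918 - 1.6397 = 0.1521 nats

This redundancy represents potential for compression: the source could be compressed by 0.1521 nats per symbol.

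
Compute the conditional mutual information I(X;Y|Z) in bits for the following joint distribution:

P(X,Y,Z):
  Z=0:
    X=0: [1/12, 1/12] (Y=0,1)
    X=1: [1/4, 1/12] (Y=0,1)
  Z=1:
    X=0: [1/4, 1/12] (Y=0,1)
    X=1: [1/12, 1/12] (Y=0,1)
0.0441 bits

Conditional mutual information: I(X;Y|Z) = H(X|Z) + H(Y|Z) - H(X,Y|Z)

H(Z) = 1.0000
H(X,Z) = 1.9183 → H(X|Z) = 0.9183
H(Y,Z) = 1.9183 → H(Y|Z) = 0.9183
H(X,Y,Z) = 2.7925 → H(X,Y|Z) = 1.7925

I(X;Y|Z) = 0.9183 + 0.9183 - 1.7925 = 0.0441 bits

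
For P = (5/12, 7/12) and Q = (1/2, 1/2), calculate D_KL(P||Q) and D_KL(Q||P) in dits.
D_KL(P||Q) = 0.0061, D_KL(Q||P) = 0.0061

KL divergence is not symmetric: D_KL(P||Q) ≠ D_KL(Q||P) in general.

D_KL(P||Q) = 0.0061 dits
D_KL(Q||P) = 0.0061 dits

In this case they happen to be equal (to 4 decimal places).

This asymmetry is why KL divergence is not a true distance metric.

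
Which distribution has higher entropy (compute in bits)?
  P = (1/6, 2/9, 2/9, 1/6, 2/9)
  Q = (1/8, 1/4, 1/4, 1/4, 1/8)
P

Computing entropies in bits:
H(P) = 2.3083
H(Q) = 2.2500

Distribution P has higher entropy.

Intuition: The distribution closer to uniform (more spread out) has higher entropy.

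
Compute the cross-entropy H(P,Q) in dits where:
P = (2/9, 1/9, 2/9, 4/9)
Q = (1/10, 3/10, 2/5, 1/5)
0.6794 dits

Cross-entropy: H(P,Q) = -Σ p(x) log q(x)

Alternatively: H(P,Q) = H(P) + D_KL(P||Q)
H(P) = 0.5529 dits
D_KL(P||Q) = 0.1265 dits

H(P,Q) = 0.5529 + 0.1265 = 0.6794 dits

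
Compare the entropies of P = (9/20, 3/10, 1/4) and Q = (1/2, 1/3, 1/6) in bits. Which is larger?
P

Computing entropies in bits:
H(P) = 1.5395
H(Q) = 1.4591

Distribution P has higher entropy.

Intuition: The distribution closer to uniform (more spread out) has higher entropy.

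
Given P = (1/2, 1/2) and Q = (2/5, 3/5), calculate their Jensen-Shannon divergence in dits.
0.0022 dits

Jensen-Shannon divergence is:
JSD(P||Q) = 0.5 × D_KL(P||M) + 0.5 × D_KL(Q||M)
where M = 0.5 × (P + Q) is the mixture distribution.

M = 0.5 × (1/2, 1/2) + 0.5 × (2/5, 3/5) = (9/20, 11/20)

D_KL(P||M) = 0.0022 dits
D_KL(Q||M) = 0.0022 dits

JSD(P||Q) = 0.5 × 0.0022 + 0.5 × 0.0022 = 0.0022 dits

Unlike KL divergence, JSD is symmetric and bounded: 0 ≤ JSD ≤ log(2).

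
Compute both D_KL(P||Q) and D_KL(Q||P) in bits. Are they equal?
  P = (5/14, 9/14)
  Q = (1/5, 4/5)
D_KL(P||Q) = 0.0959, D_KL(Q||P) = 0.0851

KL divergence is not symmetric: D_KL(P||Q) ≠ D_KL(Q||P) in general.

D_KL(P||Q) = 0.0959 bits
D_KL(Q||P) = 0.0851 bits

No, they are not equal!

This asymmetry is why KL divergence is not a true distance metric.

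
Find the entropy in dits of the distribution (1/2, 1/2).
0.3010 dits

Shannon entropy is H(X) = -Σ p(x) log p(x).

For P = (1/2, 1/2):
H = -1/2 × log_10(1/2) -1/2 × log_10(1/2)
H = 0.3010 dits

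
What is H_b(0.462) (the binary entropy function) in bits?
0.9958 bits

The binary entropy function is:
H(p) = -p log(p) - (1-p) log(1-p)

H(0.462) = -0.462 × log_2(0.462) - 0.538 × log_2(0.538)
H(0.462) = 0.9958 bits

Note: Binary entropy is maximized at p=0.5 (H=1 bit) and minimized at p=0 or p=1 (H=0).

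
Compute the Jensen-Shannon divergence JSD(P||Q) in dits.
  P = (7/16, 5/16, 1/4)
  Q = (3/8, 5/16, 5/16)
0.0013 dits

Jensen-Shannon divergence is:
JSD(P||Q) = 0.5 × D_KL(P||M) + 0.5 × D_KL(Q||M)
where M = 0.5 × (P + Q) is the mixture distribution.

M = 0.5 × (7/16, 5/16, 1/4) + 0.5 × (3/8, 5/16, 5/16) = (13/32, 5/16, 9/32)

D_KL(P||M) = 0.0013 dits
D_KL(Q||M) = 0.0013 dits

JSD(P||Q) = 0.5 × 0.0013 + 0.5 × 0.0013 = 0.0013 dits

Unlike KL divergence, JSD is symmetric and bounded: 0 ≤ JSD ≤ log(2).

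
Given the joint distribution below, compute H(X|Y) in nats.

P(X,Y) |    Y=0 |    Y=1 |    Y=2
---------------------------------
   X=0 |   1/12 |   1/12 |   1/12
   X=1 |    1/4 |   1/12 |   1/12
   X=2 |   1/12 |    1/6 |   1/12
1.0172 nats

Using the chain rule: H(X|Y) = H(X,Y) - H(Y)

First, compute H(X,Y) = 2.0947 nats

Marginal P(Y) = (5/12, 1/3, 1/4)
H(Y) = 1.0776 nats

H(X|Y) = H(X,Y) - H(Y) = 2.0947 - 1.0776 = 1.0172 nats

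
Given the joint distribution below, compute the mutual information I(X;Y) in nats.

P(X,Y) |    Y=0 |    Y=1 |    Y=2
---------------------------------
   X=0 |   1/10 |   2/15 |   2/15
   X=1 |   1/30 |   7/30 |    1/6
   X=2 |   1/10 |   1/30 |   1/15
0.0828 nats

Mutual information: I(X;Y) = H(X) + H(Y) - H(X,Y)

Marginals:
P(X) = (11/30, 13/30, 1/5), H(X) = 1.0521 nats
P(Y) = (7/30, 2/5, 11/30), H(Y) = 1.0740 nats

Joint entropy: H(X,Y) = 2.0433 nats

I(X;Y) = 1.0521 + 1.0740 - 2.0433 = 0.0828 nats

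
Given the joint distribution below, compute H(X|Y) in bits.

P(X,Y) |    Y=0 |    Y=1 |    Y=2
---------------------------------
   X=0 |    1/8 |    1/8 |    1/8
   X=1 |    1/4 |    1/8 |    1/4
0.9387 bits

Using the chain rule: H(X|Y) = H(X,Y) - H(Y)

First, compute H(X,Y) = 2.5000 bits

Marginal P(Y) = (3/8, 1/4, 3/8)
H(Y) = 1.5613 bits

H(X|Y) = H(X,Y) - H(Y) = 2.5000 - 1.5613 = 0.9387 bits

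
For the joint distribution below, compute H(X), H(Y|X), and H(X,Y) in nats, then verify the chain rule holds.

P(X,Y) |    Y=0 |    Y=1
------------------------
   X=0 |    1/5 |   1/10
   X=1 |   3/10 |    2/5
H(X,Y) = 1.2799, H(X) = 0.6109, H(Y|X) = 0.6690 (all in nats)

Chain rule: H(X,Y) = H(X) + H(Y|X)

Left side — joint entropy directly:
H(X,Y) = -Σ p(x,y) log p(x,y) = 1.2799 nats

Right side — compute H(Y|X) from the conditional distributions:
P(X) = (3/10, 7/10), so H(X) = 0.6109 nats
H(Y|X) = Σ_x P(X=x) · H(Y|X=x):
  P(Y|X=0) = (2/3, 1/3), H(Y|X=0) = 0.6365, weight P(X=0) = 3/10
  P(Y|X=1) = (3/7, 4/7), H(Y|X=1) = 0.6829, weight P(X=1) = 7/10
H(Y|X) = 0.6690 nats

H(X) + H(Y|X) = 0.6109 + 0.6690 = 1.2799 nats

Both sides equal 1.2799 nats. ✓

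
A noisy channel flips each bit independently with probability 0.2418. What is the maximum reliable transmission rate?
0.2020 bits

For a binary symmetric channel (BSC) with error probability p:
Capacity C = 1 - H(p) bits per symbol

where H(p) = -p log₂(p) - (1-p) log₂(1-p) is the binary entropy function.

H(0.2418) = 0.7980 bits
C = 1 - 0.7980 = 0.2020 bits per symbol

This means we can reliably transmit up to 0.2020 bits of information per channel use.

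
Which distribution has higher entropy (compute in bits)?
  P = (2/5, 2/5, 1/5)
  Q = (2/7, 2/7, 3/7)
Q

Computing entropies in bits:
H(P) = 1.5219
H(Q) = 1.5567

Distribution Q has higher entropy.

Intuition: The distribution closer to uniform (more spread out) has higher entropy.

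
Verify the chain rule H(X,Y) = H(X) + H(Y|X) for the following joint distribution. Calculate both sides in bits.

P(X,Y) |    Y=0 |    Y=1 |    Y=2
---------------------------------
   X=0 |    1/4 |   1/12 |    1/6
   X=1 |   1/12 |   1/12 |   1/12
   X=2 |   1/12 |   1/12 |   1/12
H(X,Y) = 3.0221, H(X) = 1.5000, H(Y|X) = 1.5221 (all in bits)

Chain rule: H(X,Y) = H(X) + H(Y|X)

Left side — joint entropy directly:
H(X,Y) = -Σ p(x,y) log p(x,y) = 3.0221 bits

Right side — compute H(Y|X) from the conditional distributions:
P(X) = (1/2, 1/4, 1/4), so H(X) = 1.5000 bits
H(Y|X) = Σ_x P(X=x) · H(Y|X=x):
  P(Y|X=0) = (1/2, 1/6, 1/3), H(Y|X=0) = 1.4591, weight P(X=0) = 1/2
  P(Y|X=1) = (1/3, 1/3, 1/3), H(Y|X=1) = 1.5850, weight P(X=1) = 1/4
  P(Y|X=2) = (1/3, 1/3, 1/3), H(Y|X=2) = 1.5850, weight P(X=2) = 1/4
H(Y|X) = 1.5221 bits

H(X) + H(Y|X) = 1.5000 + 1.5221 = 3.0221 bits

Both sides equal 3.0221 bits. ✓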